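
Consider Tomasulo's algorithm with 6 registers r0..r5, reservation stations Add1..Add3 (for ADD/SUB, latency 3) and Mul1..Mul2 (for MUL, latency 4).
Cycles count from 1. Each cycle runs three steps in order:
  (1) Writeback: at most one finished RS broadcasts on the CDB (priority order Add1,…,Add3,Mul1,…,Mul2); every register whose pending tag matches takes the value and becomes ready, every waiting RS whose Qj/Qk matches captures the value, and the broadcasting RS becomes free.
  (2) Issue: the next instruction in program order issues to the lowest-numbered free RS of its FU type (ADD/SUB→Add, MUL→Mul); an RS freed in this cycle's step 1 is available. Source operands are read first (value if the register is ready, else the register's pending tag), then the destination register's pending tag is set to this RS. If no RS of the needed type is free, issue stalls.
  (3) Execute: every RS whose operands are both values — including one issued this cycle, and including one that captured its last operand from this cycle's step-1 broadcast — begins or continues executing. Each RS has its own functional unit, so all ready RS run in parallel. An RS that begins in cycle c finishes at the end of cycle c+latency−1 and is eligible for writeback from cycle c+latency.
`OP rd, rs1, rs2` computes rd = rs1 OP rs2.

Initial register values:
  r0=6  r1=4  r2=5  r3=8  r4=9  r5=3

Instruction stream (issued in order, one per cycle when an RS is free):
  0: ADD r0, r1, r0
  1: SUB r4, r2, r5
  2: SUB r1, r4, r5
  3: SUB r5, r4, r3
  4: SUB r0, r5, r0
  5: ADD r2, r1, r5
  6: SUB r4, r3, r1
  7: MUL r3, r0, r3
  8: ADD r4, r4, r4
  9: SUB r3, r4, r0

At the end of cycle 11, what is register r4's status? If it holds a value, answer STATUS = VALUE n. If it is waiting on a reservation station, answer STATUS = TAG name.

STATUS = TAG Add2

c1: issue ADD r0<-Add1 | r0:Add1,r1:4,r2:5,r3:8,r4:9,r5:3
c2: issue SUB r4<-Add2 | r0:Add1,r1:4,r2:5,r3:8,r4:Add2,r5:3
c3: issue SUB r1<-Add3 | r0:Add1,r1:Add3,r2:5,r3:8,r4:Add2,r5:3
c4: CDB Add1=10; issue SUB r5<-Add1 | r0:10,r1:Add3,r2:5,r3:8,r4:Add2,r5:Add1
c5: CDB Add2=2; issue SUB r0<-Add2 | r0:Add2,r1:Add3,r2:5,r3:8,r4:2,r5:Add1
c6: stall | r0:Add2,r1:Add3,r2:5,r3:8,r4:2,r5:Add1
c7: stall | r0:Add2,r1:Add3,r2:5,r3:8,r4:2,r5:Add1
c8: CDB Add1=-6; issue ADD r2<-Add1 | r0:Add2,r1:Add3,r2:Add1,r3:8,r4:2,r5:-6
c9: CDB Add3=-1; issue SUB r4<-Add3 | r0:Add2,r1:-1,r2:Add1,r3:8,r4:Add3,r5:-6
c10: issue MUL r3<-Mul1 | r0:Add2,r1:-1,r2:Add1,r3:Mul1,r4:Add3,r5:-6
c11: CDB Add2=-16; issue ADD r4<-Add2 | r0:-16,r1:-1,r2:Add1,r3:Mul1,r4:Add2,r5:-6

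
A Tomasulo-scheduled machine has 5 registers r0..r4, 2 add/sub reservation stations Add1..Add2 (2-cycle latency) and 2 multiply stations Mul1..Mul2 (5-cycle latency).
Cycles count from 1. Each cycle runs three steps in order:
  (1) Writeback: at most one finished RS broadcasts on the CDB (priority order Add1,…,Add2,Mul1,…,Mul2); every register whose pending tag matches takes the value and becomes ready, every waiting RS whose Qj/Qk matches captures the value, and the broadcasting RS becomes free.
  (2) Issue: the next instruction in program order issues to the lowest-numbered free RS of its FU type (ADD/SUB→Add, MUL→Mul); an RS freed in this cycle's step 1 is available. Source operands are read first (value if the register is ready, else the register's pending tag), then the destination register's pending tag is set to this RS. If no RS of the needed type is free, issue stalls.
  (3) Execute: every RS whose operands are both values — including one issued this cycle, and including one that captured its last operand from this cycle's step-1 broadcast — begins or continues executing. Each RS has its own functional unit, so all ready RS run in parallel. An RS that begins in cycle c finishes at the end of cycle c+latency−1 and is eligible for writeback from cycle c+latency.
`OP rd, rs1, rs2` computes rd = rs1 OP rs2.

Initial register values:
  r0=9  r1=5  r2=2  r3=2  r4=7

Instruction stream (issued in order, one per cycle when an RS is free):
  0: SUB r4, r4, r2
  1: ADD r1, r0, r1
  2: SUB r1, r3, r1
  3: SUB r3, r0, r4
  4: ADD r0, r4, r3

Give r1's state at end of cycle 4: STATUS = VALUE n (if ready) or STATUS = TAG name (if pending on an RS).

c1: issue SUB r4<-Add1 | r0:9,r1:5,r2:2,r3:2,r4:Add1
c2: issue ADD r1<-Add2 | r0:9,r1:Add2,r2:2,r3:2,r4:Add1
c3: CDB Add1=5; issue SUB r1<-Add1 | r0:9,r1:Add1,r2:2,r3:2,r4:5
c4: CDB Add2=14; issue SUB r3<-Add2 | r0:9,r1:Add1,r2:2,r3:Add2,r4:5

STATUS = TAG Add1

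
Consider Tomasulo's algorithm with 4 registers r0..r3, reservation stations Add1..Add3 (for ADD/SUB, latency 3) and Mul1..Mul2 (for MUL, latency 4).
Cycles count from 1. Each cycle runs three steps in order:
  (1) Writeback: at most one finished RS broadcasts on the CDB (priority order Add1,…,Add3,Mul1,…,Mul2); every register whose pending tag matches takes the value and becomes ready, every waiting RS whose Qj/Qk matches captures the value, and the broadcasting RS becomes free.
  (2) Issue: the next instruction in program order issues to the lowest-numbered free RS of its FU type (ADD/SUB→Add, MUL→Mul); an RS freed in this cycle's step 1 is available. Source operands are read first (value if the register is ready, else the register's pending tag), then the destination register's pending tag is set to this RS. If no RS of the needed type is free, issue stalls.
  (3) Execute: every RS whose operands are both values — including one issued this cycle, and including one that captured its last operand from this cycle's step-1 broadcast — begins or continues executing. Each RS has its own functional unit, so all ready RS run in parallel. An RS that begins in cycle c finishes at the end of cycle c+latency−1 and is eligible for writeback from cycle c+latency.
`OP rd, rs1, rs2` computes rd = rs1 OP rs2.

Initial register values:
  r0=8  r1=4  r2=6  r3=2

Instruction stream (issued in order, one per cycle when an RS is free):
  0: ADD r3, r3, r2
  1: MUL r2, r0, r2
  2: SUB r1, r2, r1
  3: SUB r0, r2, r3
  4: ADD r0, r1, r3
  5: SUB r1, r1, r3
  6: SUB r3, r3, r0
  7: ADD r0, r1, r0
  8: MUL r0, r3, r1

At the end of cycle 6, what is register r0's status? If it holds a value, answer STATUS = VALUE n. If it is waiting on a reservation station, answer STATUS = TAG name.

  c1: issue ADD r3<-Add1  regs: r0:8,r1:4,r2:6,r3:Add1
  c2: issue MUL r2<-Mul1  regs: r0:8,r1:4,r2:Mul1,r3:Add1
  c3: issue SUB r1<-Add2  regs: r0:8,r1:Add2,r2:Mul1,r3:Add1
  c4: CDB Add1=8; issue SUB r0<-Add1  regs: r0:Add1,r1:Add2,r2:Mul1,r3:8
  c5: issue ADD r0<-Add3  regs: r0:Add3,r1:Add2,r2:Mul1,r3:8
  c6: CDB Mul1=48; stall  regs: r0:Add3,r1:Add2,r2:48,r3:8

STATUS = TAG Add3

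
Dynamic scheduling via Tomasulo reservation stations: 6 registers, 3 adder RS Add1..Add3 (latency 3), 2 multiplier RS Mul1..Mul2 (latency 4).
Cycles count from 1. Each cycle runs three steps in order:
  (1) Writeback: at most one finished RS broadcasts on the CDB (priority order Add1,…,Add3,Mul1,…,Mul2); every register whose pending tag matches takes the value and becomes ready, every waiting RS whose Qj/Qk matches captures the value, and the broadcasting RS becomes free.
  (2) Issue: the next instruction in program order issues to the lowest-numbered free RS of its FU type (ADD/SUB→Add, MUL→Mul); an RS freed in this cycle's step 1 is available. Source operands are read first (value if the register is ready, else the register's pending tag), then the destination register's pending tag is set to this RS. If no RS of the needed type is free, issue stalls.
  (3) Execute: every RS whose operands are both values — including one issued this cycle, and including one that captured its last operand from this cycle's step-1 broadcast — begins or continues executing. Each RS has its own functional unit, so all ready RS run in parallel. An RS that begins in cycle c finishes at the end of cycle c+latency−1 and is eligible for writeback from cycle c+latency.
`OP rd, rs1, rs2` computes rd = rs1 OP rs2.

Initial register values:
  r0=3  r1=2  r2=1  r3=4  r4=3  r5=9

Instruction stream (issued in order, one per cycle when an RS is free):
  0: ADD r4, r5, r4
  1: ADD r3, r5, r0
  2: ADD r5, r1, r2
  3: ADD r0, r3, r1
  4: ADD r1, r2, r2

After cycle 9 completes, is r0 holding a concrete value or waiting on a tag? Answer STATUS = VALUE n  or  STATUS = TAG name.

STATUS = VALUE 14

c1: issue ADD r4<-Add1 | r0:3,r1:2,r2:1,r3:4,r4:Add1,r5:9
c2: issue ADD r3<-Add2 | r0:3,r1:2,r2:1,r3:Add2,r4:Add1,r5:9
c3: issue ADD r5<-Add3 | r0:3,r1:2,r2:1,r3:Add2,r4:Add1,r5:Add3
c4: CDB Add1=12; issue ADD r0<-Add1 | r0:Add1,r1:2,r2:1,r3:Add2,r4:12,r5:Add3
c5: CDB Add2=12; issue ADD r1<-Add2 | r0:Add1,r1:Add2,r2:1,r3:12,r4:12,r5:Add3
c6: CDB Add3=3 | r0:Add1,r1:Add2,r2:1,r3:12,r4:12,r5:3
c7: - | r0:Add1,r1:Add2,r2:1,r3:12,r4:12,r5:3
c8: CDB Add1=14 | r0:14,r1:Add2,r2:1,r3:12,r4:12,r5:3
c9: CDB Add2=2 | r0:14,r1:2,r2:1,r3:12,r4:12,r5:3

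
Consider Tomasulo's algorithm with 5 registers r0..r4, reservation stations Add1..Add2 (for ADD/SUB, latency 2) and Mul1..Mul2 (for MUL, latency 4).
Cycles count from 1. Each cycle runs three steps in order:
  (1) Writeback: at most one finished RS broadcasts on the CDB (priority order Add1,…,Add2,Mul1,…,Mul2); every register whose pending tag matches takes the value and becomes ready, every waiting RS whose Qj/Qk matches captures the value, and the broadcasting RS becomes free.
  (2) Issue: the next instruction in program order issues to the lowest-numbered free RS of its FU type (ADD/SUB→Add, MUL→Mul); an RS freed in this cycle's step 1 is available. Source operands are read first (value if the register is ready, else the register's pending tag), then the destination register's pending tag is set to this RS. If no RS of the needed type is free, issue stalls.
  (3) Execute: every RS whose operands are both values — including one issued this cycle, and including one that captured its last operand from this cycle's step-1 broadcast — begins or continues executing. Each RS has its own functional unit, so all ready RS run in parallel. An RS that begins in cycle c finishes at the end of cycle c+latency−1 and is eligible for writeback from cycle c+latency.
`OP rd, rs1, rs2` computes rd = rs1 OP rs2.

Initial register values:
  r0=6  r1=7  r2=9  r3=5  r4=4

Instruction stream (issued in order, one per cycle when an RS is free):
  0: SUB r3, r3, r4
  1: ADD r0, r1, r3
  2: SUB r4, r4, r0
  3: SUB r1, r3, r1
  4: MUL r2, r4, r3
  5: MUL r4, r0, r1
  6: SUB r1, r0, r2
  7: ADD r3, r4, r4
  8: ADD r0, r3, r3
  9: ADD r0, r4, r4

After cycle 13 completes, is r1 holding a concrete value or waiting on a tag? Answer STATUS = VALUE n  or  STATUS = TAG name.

STATUS = VALUE 12

c1: issue SUB r3<-Add1 | r0:6,r1:7,r2:9,r3:Add1,r4:4
c2: issue ADD r0<-Add2 | r0:Add2,r1:7,r2:9,r3:Add1,r4:4
c3: CDB Add1=1; issue SUB r4<-Add1 | r0:Add2,r1:7,r2:9,r3:1,r4:Add1
c4: stall | r0:Add2,r1:7,r2:9,r3:1,r4:Add1
c5: CDB Add2=8; issue SUB r1<-Add2 | r0:8,r1:Add2,r2:9,r3:1,r4:Add1
c6: issue MUL r2<-Mul1 | r0:8,r1:Add2,r2:Mul1,r3:1,r4:Add1
c7: CDB Add1=-4; issue MUL r4<-Mul2 | r0:8,r1:Add2,r2:Mul1,r3:1,r4:Mul2
c8: CDB Add2=-6; issue SUB r1<-Add1 | r0:8,r1:Add1,r2:Mul1,r3:1,r4:Mul2
c9: issue ADD r3<-Add2 | r0:8,r1:Add1,r2:Mul1,r3:Add2,r4:Mul2
c10: stall | r0:8,r1:Add1,r2:Mul1,r3:Add2,r4:Mul2
c11: CDB Mul1=-4; stall | r0:8,r1:Add1,r2:-4,r3:Add2,r4:Mul2
c12: CDB Mul2=-48; stall | r0:8,r1:Add1,r2:-4,r3:Add2,r4:-48
c13: CDB Add1=12; issue ADD r0<-Add1 | r0:Add1,r1:12,r2:-4,r3:Add2,r4:-48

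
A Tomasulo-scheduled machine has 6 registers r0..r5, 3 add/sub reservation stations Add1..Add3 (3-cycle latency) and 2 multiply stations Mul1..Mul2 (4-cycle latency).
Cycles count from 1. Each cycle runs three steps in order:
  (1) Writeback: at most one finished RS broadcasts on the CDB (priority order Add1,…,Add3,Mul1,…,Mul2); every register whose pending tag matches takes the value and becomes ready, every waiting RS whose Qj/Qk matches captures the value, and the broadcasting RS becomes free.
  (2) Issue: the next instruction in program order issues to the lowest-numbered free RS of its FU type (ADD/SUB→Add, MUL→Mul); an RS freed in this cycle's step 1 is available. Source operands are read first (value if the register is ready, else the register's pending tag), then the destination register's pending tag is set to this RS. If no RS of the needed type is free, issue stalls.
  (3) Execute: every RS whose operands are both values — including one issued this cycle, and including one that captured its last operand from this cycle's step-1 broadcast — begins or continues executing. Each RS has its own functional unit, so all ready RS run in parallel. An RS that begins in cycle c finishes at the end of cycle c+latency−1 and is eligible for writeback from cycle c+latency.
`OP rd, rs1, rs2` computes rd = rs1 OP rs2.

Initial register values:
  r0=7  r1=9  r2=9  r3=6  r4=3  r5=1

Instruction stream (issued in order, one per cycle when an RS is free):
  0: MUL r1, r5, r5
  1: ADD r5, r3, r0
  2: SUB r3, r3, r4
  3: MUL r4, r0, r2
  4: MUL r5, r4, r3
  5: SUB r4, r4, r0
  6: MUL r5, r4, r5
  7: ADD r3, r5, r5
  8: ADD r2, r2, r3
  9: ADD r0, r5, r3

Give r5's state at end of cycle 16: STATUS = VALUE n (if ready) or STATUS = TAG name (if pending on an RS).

c1: issue MUL r1<-Mul1 | r0:7,r1:Mul1,r2:9,r3:6,r4:3,r5:1
c2: issue ADD r5<-Add1 | r0:7,r1:Mul1,r2:9,r3:6,r4:3,r5:Add1
c3: issue SUB r3<-Add2 | r0:7,r1:Mul1,r2:9,r3:Add2,r4:3,r5:Add1
c4: issue MUL r4<-Mul2 | r0:7,r1:Mul1,r2:9,r3:Add2,r4:Mul2,r5:Add1
c5: CDB Add1=13; stall | r0:7,r1:Mul1,r2:9,r3:Add2,r4:Mul2,r5:13
c6: CDB Add2=3; stall | r0:7,r1:Mul1,r2:9,r3:3,r4:Mul2,r5:13
c7: CDB Mul1=1; issue MUL r5<-Mul1 | r0:7,r1:1,r2:9,r3:3,r4:Mul2,r5:Mul1
c8: CDB Mul2=63; issue SUB r4<-Add1 | r0:7,r1:1,r2:9,r3:3,r4:Add1,r5:Mul1
c9: issue MUL r5<-Mul2 | r0:7,r1:1,r2:9,r3:3,r4:Add1,r5:Mul2
c10: issue ADD r3<-Add2 | r0:7,r1:1,r2:9,r3:Add2,r4:Add1,r5:Mul2
c11: CDB Add1=56; issue ADD r2<-Add1 | r0:7,r1:1,r2:Add1,r3:Add2,r4:56,r5:Mul2
c12: CDB Mul1=189; issue ADD r0<-Add3 | r0:Add3,r1:1,r2:Add1,r3:Add2,r4:56,r5:Mul2
c13: - | r0:Add3,r1:1,r2:Add1,r3:Add2,r4:56,r5:Mul2
c14: - | r0:Add3,r1:1,r2:Add1,r3:Add2,r4:56,r5:Mul2
c15: - | r0:Add3,r1:1,r2:Add1,r3:Add2,r4:56,r5:Mul2
c16: CDB Mul2=10584 | r0:Add3,r1:1,r2:Add1,r3:Add2,r4:56,r5:10584

STATUS = VALUE 10584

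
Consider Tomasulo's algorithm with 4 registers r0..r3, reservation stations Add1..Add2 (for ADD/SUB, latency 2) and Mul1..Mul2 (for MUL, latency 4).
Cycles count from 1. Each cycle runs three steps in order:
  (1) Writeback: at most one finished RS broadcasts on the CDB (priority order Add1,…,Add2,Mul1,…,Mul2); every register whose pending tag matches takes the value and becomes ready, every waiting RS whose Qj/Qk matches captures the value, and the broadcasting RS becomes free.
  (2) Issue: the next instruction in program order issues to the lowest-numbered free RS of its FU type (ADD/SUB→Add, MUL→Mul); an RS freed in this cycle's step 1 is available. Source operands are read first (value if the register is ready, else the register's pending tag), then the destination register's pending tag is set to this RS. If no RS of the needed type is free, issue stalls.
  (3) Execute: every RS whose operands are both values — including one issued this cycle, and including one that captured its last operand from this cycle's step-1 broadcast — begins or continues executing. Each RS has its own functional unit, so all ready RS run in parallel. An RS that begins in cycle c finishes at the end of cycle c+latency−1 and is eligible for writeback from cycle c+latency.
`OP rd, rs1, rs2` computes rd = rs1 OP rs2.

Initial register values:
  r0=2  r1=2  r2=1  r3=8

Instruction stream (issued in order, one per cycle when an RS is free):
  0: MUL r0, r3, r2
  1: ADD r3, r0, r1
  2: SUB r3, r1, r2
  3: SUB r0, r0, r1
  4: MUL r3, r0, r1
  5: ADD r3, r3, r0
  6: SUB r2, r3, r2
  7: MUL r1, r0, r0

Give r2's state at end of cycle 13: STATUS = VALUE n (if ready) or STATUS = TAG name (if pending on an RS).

STATUS = TAG Add2

  c1: issue MUL r0<-Mul1  regs: r0:Mul1,r1:2,r2:1,r3:8
  c2: issue ADD r3<-Add1  regs: r0:Mul1,r1:2,r2:1,r3:Add1
  c3: issue SUB r3<-Add2  regs: r0:Mul1,r1:2,r2:1,r3:Add2
  c4: stall  regs: r0:Mul1,r1:2,r2:1,r3:Add2
  c5: CDB Add2=1; issue SUB r0<-Add2  regs: r0:Add2,r1:2,r2:1,r3:1
  c6: CDB Mul1=8; issue MUL r3<-Mul1  regs: r0:Add2,r1:2,r2:1,r3:Mul1
  c7: stall  regs: r0:Add2,r1:2,r2:1,r3:Mul1
  c8: CDB Add1=10; issue ADD r3<-Add1  regs: r0:Add2,r1:2,r2:1,r3:Add1
  c9: CDB Add2=6; issue SUB r2<-Add2  regs: r0:6,r1:2,r2:Add2,r3:Add1
  c10: issue MUL r1<-Mul2  regs: r0:6,r1:Mul2,r2:Add2,r3:Add1
  c11: -  regs: r0:6,r1:Mul2,r2:Add2,r3:Add1
  c12: -  regs: r0:6,r1:Mul2,r2:Add2,r3:Add1
  c13: CDB Mul1=12  regs: r0:6,r1:Mul2,r2:Add2,r3:Add1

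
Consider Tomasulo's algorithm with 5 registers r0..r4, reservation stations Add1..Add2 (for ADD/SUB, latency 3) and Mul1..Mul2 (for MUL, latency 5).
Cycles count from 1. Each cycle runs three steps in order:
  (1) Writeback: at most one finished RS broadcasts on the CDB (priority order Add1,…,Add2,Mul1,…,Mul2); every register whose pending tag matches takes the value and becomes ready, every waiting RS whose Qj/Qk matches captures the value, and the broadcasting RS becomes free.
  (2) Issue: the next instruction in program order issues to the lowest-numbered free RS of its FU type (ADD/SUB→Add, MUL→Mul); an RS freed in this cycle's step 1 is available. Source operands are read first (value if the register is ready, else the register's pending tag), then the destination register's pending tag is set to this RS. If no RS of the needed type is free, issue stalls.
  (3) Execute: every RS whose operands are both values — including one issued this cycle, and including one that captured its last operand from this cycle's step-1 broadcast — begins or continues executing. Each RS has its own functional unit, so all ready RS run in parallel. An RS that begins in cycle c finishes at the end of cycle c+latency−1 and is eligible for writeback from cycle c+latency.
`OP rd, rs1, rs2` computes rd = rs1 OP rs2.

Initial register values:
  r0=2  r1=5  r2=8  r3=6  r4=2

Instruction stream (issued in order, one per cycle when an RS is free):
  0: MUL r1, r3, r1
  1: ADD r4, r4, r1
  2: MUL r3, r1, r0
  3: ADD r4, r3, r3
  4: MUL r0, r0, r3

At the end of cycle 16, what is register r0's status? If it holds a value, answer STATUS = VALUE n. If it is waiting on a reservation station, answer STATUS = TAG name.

STATUS = VALUE 120

  c1: issue MUL r1<-Mul1  regs: r0:2,r1:Mul1,r2:8,r3:6,r4:2
  c2: issue ADD r4<-Add1  regs: r0:2,r1:Mul1,r2:8,r3:6,r4:Add1
  c3: issue MUL r3<-Mul2  regs: r0:2,r1:Mul1,r2:8,r3:Mul2,r4:Add1
  c4: issue ADD r4<-Add2  regs: r0:2,r1:Mul1,r2:8,r3:Mul2,r4:Add2
  c5: stall  regs: r0:2,r1:Mul1,r2:8,r3:Mul2,r4:Add2
  c6: CDB Mul1=30; issue MUL r0<-Mul1  regs: r0:Mul1,r1:30,r2:8,r3:Mul2,r4:Add2
  c7: -  regs: r0:Mul1,r1:30,r2:8,r3:Mul2,r4:Add2
  c8: -  regs: r0:Mul1,r1:30,r2:8,r3:Mul2,r4:Add2
  c9: CDB Add1=32  regs: r0:Mul1,r1:30,r2:8,r3:Mul2,r4:Add2
  c10: -  regs: r0:Mul1,r1:30,r2:8,r3:Mul2,r4:Add2
  c11: CDB Mul2=60  regs: r0:Mul1,r1:30,r2:8,r3:60,r4:Add2
  c12: -  regs: r0:Mul1,r1:30,r2:8,r3:60,r4:Add2
  c13: -  regs: r0:Mul1,r1:30,r2:8,r3:60,r4:Add2
  c14: CDB Add2=120  regs: r0:Mul1,r1:30,r2:8,r3:60,r4:120
  c15: -  regs: r0:Mul1,r1:30,r2:8,r3:60,r4:120
  c16: CDB Mul1=120  regs: r0:120,r1:30,r2:8,r3:60,r4:120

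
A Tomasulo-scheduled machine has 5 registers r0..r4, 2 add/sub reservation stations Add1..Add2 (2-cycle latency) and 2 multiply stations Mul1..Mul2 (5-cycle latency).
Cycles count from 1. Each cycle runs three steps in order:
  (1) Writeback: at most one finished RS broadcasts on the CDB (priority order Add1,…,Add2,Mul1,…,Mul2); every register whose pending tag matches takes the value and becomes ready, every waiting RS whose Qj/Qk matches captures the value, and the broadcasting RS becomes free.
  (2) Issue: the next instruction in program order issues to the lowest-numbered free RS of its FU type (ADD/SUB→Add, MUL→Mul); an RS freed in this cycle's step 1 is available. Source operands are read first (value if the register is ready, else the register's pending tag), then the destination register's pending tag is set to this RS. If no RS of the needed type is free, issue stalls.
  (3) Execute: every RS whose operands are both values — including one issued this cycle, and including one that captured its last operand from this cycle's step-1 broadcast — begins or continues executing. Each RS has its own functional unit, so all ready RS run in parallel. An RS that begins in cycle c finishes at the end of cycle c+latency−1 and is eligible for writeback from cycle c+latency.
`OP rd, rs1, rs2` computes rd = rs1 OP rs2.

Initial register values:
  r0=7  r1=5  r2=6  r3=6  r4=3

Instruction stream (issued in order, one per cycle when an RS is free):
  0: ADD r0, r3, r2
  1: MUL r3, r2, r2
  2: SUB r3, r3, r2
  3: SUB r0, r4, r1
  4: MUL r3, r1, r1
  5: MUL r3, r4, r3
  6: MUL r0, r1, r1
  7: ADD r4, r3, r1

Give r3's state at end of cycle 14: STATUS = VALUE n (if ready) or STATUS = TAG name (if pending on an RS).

STATUS = TAG Mul1

  c1: issue ADD r0<-Add1  regs: r0:Add1,r1:5,r2:6,r3:6,r4:3
  c2: issue MUL r3<-Mul1  regs: r0:Add1,r1:5,r2:6,r3:Mul1,r4:3
  c3: CDB Add1=12; issue SUB r3<-Add1  regs: r0:12,r1:5,r2:6,r3:Add1,r4:3
  c4: issue SUB r0<-Add2  regs: r0:Add2,r1:5,r2:6,r3:Add1,r4:3
  c5: issue MUL r3<-Mul2  regs: r0:Add2,r1:5,r2:6,r3:Mul2,r4:3
  c6: CDB Add2=-2; stall  regs: r0:-2,r1:5,r2:6,r3:Mul2,r4:3
  c7: CDB Mul1=36; issue MUL r3<-Mul1  regs: r0:-2,r1:5,r2:6,r3:Mul1,r4:3
  c8: stall  regs: r0:-2,r1:5,r2:6,r3:Mul1,r4:3
  c9: CDB Add1=30; stall  regs: r0:-2,r1:5,r2:6,r3:Mul1,r4:3
  c10: CDB Mul2=25; issue MUL r0<-Mul2  regs: r0:Mul2,r1:5,r2:6,r3:Mul1,r4:3
  c11: issue ADD r4<-Add1  regs: r0:Mul2,r1:5,r2:6,r3:Mul1,r4:Add1
  c12: -  regs: r0:Mul2,r1:5,r2:6,r3:Mul1,r4:Add1
  c13: -  regs: r0:Mul2,r1:5,r2:6,r3:Mul1,r4:Add1
  c14: -  regs: r0:Mul2,r1:5,r2:6,r3:Mul1,r4:Add1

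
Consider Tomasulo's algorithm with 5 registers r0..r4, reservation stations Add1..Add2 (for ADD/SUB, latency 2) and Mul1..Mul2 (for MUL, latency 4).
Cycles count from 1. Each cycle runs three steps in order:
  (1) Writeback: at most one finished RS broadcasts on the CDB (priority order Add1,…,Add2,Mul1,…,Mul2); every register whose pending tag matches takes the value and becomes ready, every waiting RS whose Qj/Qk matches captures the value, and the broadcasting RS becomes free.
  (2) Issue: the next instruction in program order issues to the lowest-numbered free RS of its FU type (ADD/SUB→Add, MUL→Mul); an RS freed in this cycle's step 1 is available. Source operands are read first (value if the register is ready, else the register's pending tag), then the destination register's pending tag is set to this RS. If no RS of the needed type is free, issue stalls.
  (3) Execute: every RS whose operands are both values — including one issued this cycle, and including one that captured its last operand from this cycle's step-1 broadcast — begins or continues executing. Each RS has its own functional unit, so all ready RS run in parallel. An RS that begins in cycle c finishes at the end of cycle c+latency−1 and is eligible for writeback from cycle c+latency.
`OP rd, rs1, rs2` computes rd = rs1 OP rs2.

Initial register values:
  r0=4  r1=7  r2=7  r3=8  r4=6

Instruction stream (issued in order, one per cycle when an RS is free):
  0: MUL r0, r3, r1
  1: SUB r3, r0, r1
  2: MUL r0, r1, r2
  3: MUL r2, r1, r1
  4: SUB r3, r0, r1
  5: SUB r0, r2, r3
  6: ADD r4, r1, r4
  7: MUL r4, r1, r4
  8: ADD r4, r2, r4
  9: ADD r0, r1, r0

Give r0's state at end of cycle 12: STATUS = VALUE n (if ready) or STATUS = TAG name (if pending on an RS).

STATUS = VALUE 7

c1: issue MUL r0<-Mul1 | r0:Mul1,r1:7,r2:7,r3:8,r4:6
c2: issue SUB r3<-Add1 | r0:Mul1,r1:7,r2:7,r3:Add1,r4:6
c3: issue MUL r0<-Mul2 | r0:Mul2,r1:7,r2:7,r3:Add1,r4:6
c4: stall | r0:Mul2,r1:7,r2:7,r3:Add1,r4:6
c5: CDB Mul1=56; issue MUL r2<-Mul1 | r0:Mul2,r1:7,r2:Mul1,r3:Add1,r4:6
c6: issue SUB r3<-Add2 | r0:Mul2,r1:7,r2:Mul1,r3:Add2,r4:6
c7: CDB Add1=49; issue SUB r0<-Add1 | r0:Add1,r1:7,r2:Mul1,r3:Add2,r4:6
c8: CDB Mul2=49; stall | r0:Add1,r1:7,r2:Mul1,r3:Add2,r4:6
c9: CDB Mul1=49; stall | r0:Add1,r1:7,r2:49,r3:Add2,r4:6
c10: CDB Add2=42; issue ADD r4<-Add2 | r0:Add1,r1:7,r2:49,r3:42,r4:Add2
c11: issue MUL r4<-Mul1 | r0:Add1,r1:7,r2:49,r3:42,r4:Mul1
c12: CDB Add1=7; issue ADD r4<-Add1 | r0:7,r1:7,r2:49,r3:42,r4:Add1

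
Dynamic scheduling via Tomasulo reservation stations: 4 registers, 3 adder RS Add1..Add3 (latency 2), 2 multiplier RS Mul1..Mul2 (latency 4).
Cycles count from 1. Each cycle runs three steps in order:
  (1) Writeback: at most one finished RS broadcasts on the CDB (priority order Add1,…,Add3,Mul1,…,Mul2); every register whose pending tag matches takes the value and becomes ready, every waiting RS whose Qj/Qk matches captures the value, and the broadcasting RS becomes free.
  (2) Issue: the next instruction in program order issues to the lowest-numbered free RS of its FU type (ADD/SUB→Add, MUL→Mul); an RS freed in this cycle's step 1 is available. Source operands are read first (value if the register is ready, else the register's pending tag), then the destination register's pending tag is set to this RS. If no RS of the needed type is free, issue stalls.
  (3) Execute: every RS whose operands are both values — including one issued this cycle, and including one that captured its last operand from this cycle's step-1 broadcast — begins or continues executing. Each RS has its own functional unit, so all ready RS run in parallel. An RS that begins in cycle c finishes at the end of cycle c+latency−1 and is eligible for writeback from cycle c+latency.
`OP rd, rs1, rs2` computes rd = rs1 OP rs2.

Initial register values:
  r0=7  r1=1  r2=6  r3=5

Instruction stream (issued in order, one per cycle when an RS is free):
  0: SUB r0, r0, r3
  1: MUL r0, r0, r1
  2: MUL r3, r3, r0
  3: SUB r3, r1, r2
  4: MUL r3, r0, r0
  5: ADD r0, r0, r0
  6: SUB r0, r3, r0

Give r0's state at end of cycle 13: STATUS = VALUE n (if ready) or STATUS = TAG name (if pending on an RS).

STATUS = VALUE 0

  c1: issue SUB r0<-Add1  regs: r0:Add1,r1:1,r2:6,r3:5
  c2: issue MUL r0<-Mul1  regs: r0:Mul1,r1:1,r2:6,r3:5
  c3: CDB Add1=2; issue MUL r3<-Mul2  regs: r0:Mul1,r1:1,r2:6,r3:Mul2
  c4: issue SUB r3<-Add1  regs: r0:Mul1,r1:1,r2:6,r3:Add1
  c5: stall  regs: r0:Mul1,r1:1,r2:6,r3:Add1
  c6: CDB Add1=-5; stall  regs: r0:Mul1,r1:1,r2:6,r3:-5
  c7: CDB Mul1=2; issue MUL r3<-Mul1  regs: r0:2,r1:1,r2:6,r3:Mul1
  c8: issue ADD r0<-Add1  regs: r0:Add1,r1:1,r2:6,r3:Mul1
  c9: issue SUB r0<-Add2  regs: r0:Add2,r1:1,r2:6,r3:Mul1
  c10: CDB Add1=4  regs: r0:Add2,r1:1,r2:6,r3:Mul1
  c11: CDB Mul1=4  regs: r0:Add2,r1:1,r2:6,r3:4
  c12: CDB Mul2=10  regs: r0:Add2,r1:1,r2:6,r3:4
  c13: CDB Add2=0  regs: r0:0,r1:1,r2:6,r3:4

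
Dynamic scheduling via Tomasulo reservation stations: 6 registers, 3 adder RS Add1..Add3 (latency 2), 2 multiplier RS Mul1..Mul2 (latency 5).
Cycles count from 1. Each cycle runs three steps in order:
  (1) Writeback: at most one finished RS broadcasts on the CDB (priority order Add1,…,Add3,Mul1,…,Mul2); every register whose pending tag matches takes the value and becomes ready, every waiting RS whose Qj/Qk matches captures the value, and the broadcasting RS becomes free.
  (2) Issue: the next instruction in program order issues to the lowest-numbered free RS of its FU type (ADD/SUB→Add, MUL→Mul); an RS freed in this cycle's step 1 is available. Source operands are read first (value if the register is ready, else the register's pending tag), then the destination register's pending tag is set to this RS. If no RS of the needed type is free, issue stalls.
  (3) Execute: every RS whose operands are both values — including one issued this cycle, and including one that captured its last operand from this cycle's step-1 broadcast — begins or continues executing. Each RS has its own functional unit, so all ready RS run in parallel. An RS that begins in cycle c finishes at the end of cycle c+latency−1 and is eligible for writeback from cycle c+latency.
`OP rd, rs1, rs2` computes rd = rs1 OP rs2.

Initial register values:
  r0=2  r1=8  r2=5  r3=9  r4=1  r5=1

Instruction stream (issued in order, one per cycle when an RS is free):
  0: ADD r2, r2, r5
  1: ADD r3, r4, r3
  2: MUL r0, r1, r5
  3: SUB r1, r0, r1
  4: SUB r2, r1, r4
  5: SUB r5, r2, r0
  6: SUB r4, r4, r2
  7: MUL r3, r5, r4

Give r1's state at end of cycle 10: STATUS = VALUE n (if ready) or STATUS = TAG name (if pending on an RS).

STATUS = VALUE 0

c1: issue ADD r2<-Add1 | r0:2,r1:8,r2:Add1,r3:9,r4:1,r5:1
c2: issue ADD r3<-Add2 | r0:2,r1:8,r2:Add1,r3:Add2,r4:1,r5:1
c3: CDB Add1=6; issue MUL r0<-Mul1 | r0:Mul1,r1:8,r2:6,r3:Add2,r4:1,r5:1
c4: CDB Add2=10; issue SUB r1<-Add1 | r0:Mul1,r1:Add1,r2:6,r3:10,r4:1,r5:1
c5: issue SUB r2<-Add2 | r0:Mul1,r1:Add1,r2:Add2,r3:10,r4:1,r5:1
c6: issue SUB r5<-Add3 | r0:Mul1,r1:Add1,r2:Add2,r3:10,r4:1,r5:Add3
c7: stall | r0:Mul1,r1:Add1,r2:Add2,r3:10,r4:1,r5:Add3
c8: CDB Mul1=8; stall | r0:8,r1:Add1,r2:Add2,r3:10,r4:1,r5:Add3
c9: stall | r0:8,r1:Add1,r2:Add2,r3:10,r4:1,r5:Add3
c10: CDB Add1=0; issue SUB r4<-Add1 | r0:8,r1:0,r2:Add2,r3:10,r4:Add1,r5:Add3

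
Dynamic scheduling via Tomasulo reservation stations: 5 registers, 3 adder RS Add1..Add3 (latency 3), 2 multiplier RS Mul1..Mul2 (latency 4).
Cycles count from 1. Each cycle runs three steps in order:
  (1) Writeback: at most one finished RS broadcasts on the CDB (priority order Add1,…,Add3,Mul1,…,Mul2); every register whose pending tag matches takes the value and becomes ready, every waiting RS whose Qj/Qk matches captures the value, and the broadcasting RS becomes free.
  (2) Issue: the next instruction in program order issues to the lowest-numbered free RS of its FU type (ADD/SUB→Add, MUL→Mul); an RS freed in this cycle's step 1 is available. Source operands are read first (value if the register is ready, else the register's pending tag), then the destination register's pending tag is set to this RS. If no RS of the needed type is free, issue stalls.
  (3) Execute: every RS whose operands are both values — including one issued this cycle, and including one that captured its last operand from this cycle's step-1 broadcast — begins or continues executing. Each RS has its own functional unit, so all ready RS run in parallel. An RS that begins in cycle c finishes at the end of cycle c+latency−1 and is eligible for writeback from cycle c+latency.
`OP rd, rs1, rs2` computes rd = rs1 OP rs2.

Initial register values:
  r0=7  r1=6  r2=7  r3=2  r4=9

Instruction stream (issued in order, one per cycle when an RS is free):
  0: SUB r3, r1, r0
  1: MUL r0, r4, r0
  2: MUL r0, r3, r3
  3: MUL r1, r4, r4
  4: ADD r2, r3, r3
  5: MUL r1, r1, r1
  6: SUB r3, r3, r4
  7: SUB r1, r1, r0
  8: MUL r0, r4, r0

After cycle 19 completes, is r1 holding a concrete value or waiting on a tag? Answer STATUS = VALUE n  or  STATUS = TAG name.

  c1: issue SUB r3<-Add1  regs: r0:7,r1:6,r2:7,r3:Add1,r4:9
  c2: issue MUL r0<-Mul1  regs: r0:Mul1,r1:6,r2:7,r3:Add1,r4:9
  c3: issue MUL r0<-Mul2  regs: r0:Mul2,r1:6,r2:7,r3:Add1,r4:9
  c4: CDB Add1=-1; stall  regs: r0:Mul2,r1:6,r2:7,r3:-1,r4:9
  c5: stall  regs: r0:Mul2,r1:6,r2:7,r3:-1,r4:9
  c6: CDB Mul1=63; issue MUL r1<-Mul1  regs: r0:Mul2,r1:Mul1,r2:7,r3:-1,r4:9
  c7: issue ADD r2<-Add1  regs: r0:Mul2,r1:Mul1,r2:Add1,r3:-1,r4:9
  c8: CDB Mul2=1; issue MUL r1<-Mul2  regs: r0:1,r1:Mul2,r2:Add1,r3:-1,r4:9
  c9: issue SUB r3<-Add2  regs: r0:1,r1:Mul2,r2:Add1,r3:Add2,r4:9
  c10: CDB Add1=-2; issue SUB r1<-Add1  regs: r0:1,r1:Add1,r2:-2,r3:Add2,r4:9
  c11: CDB Mul1=81; issue MUL r0<-Mul1  regs: r0:Mul1,r1:Add1,r2:-2,r3:Add2,r4:9
  c12: CDB Add2=-10  regs: r0:Mul1,r1:Add1,r2:-2,r3:-10,r4:9
  c13: -  regs: r0:Mul1,r1:Add1,r2:-2,r3:-10,r4:9
  c14: -  regs: r0:Mul1,r1:Add1,r2:-2,r3:-10,r4:9
  c15: CDB Mul1=9  regs: r0:9,r1:Add1,r2:-2,r3:-10,r4:9
  c16: CDB Mul2=6561  regs: r0:9,r1:Add1,r2:-2,r3:-10,r4:9
  c17: -  regs: r0:9,r1:Add1,r2:-2,r3:-10,r4:9
  c18: -  regs: r0:9,r1:Add1,r2:-2,r3:-10,r4:9
  c19: CDB Add1=6560  regs: r0:9,r1:6560,r2:-2,r3:-10,r4:9

STATUS = VALUE 6560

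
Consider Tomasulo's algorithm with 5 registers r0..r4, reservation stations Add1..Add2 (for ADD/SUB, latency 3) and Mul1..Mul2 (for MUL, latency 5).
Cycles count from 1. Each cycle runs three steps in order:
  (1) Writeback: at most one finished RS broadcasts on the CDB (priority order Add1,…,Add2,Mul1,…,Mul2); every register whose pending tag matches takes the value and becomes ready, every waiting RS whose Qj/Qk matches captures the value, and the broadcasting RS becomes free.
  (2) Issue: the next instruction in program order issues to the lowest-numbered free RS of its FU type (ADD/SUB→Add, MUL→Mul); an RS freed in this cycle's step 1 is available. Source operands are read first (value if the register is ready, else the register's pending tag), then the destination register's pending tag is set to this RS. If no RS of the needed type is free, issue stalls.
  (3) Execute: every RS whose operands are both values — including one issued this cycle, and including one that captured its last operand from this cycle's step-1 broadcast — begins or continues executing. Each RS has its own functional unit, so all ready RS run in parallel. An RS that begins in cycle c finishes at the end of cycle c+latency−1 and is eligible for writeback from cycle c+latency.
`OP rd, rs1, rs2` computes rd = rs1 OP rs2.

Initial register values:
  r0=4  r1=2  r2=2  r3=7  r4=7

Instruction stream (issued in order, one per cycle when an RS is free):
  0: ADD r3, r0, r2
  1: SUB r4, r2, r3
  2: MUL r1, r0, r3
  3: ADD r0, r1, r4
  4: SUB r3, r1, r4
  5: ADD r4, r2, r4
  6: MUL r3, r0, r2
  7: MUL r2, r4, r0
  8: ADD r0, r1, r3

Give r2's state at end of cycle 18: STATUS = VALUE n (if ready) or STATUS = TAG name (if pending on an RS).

cycle 1: issue ADD r3<-Add1 // r0:4,r1:2,r2:2,r3:Add1,r4:7
cycle 2: issue SUB r4<-Add2 // r0:4,r1:2,r2:2,r3:Add1,r4:Add2
cycle 3: issue MUL r1<-Mul1 // r0:4,r1:Mul1,r2:2,r3:Add1,r4:Add2
cycle 4: CDB Add1=6; issue ADD r0<-Add1 // r0:Add1,r1:Mul1,r2:2,r3:6,r4:Add2
cycle 5: stall // r0:Add1,r1:Mul1,r2:2,r3:6,r4:Add2
cycle 6: stall // r0:Add1,r1:Mul1,r2:2,r3:6,r4:Add2
cycle 7: CDB Add2=-4; issue SUB r3<-Add2 // r0:Add1,r1:Mul1,r2:2,r3:Add2,r4:-4
cycle 8: stall // r0:Add1,r1:Mul1,r2:2,r3:Add2,r4:-4
cycle 9: CDB Mul1=24; stall // r0:Add1,r1:24,r2:2,r3:Add2,r4:-4
cycle 10: stall // r0:Add1,r1:24,r2:2,r3:Add2,r4:-4
cycle 11: stall // r0:Add1,r1:24,r2:2,r3:Add2,r4:-4
cycle 12: CDB Add1=20; issue ADD r4<-Add1 // r0:20,r1:24,r2:2,r3:Add2,r4:Add1
cycle 13: CDB Add2=28; issue MUL r3<-Mul1 // r0:20,r1:24,r2:2,r3:Mul1,r4:Add1
cycle 14: issue MUL r2<-Mul2 // r0:20,r1:24,r2:Mul2,r3:Mul1,r4:Add1
cycle 15: CDB Add1=-2; issue ADD r0<-Add1 // r0:Add1,r1:24,r2:Mul2,r3:Mul1,r4:-2
cycle 16: - // r0:Add1,r1:24,r2:Mul2,r3:Mul1,r4:-2
cycle 17: - // r0:Add1,r1:24,r2:Mul2,r3:Mul1,r4:-2
cycle 18: CDB Mul1=40 // r0:Add1,r1:24,r2:Mul2,r3:40,r4:-2

STATUS = TAG Mul2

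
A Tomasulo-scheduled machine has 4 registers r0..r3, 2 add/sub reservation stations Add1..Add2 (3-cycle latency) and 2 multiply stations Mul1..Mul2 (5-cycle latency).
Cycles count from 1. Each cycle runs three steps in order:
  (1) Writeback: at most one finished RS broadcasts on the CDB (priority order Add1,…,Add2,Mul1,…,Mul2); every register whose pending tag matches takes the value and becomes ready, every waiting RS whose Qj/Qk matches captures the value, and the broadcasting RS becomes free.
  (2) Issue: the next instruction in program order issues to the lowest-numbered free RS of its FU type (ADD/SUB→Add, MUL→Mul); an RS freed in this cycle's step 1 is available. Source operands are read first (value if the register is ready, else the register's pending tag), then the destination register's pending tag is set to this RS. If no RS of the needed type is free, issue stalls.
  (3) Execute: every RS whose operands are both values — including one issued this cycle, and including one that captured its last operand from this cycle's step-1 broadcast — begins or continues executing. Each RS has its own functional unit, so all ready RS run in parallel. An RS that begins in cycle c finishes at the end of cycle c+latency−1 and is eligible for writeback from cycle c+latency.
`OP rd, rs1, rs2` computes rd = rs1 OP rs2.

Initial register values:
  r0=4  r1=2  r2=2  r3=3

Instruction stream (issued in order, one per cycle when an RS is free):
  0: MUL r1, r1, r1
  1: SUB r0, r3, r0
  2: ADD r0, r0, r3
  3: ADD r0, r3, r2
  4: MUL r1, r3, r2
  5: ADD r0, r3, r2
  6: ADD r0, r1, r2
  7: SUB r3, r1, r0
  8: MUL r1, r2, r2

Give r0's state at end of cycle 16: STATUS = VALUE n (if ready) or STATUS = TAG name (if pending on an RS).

STATUS = VALUE 8

c1: issue MUL r1<-Mul1 | r0:4,r1:Mul1,r2:2,r3:3
c2: issue SUB r0<-Add1 | r0:Add1,r1:Mul1,r2:2,r3:3
c3: issue ADD r0<-Add2 | r0:Add2,r1:Mul1,r2:2,r3:3
c4: stall | r0:Add2,r1:Mul1,r2:2,r3:3
c5: CDB Add1=-1; issue ADD r0<-Add1 | r0:Add1,r1:Mul1,r2:2,r3:3
c6: CDB Mul1=4; issue MUL r1<-Mul1 | r0:Add1,r1:Mul1,r2:2,r3:3
c7: stall | r0:Add1,r1:Mul1,r2:2,r3:3
c8: CDB Add1=5; issue ADD r0<-Add1 | r0:Add1,r1:Mul1,r2:2,r3:3
c9: CDB Add2=2; issue ADD r0<-Add2 | r0:Add2,r1:Mul1,r2:2,r3:3
c10: stall | r0:Add2,r1:Mul1,r2:2,r3:3
c11: CDB Add1=5; issue SUB r3<-Add1 | r0:Add2,r1:Mul1,r2:2,r3:Add1
c12: CDB Mul1=6; issue MUL r1<-Mul1 | r0:Add2,r1:Mul1,r2:2,r3:Add1
c13: - | r0:Add2,r1:Mul1,r2:2,r3:Add1
c14: - | r0:Add2,r1:Mul1,r2:2,r3:Add1
c15: CDB Add2=8 | r0:8,r1:Mul1,r2:2,r3:Add1
c16: - | r0:8,r1:Mul1,r2:2,r3:Add1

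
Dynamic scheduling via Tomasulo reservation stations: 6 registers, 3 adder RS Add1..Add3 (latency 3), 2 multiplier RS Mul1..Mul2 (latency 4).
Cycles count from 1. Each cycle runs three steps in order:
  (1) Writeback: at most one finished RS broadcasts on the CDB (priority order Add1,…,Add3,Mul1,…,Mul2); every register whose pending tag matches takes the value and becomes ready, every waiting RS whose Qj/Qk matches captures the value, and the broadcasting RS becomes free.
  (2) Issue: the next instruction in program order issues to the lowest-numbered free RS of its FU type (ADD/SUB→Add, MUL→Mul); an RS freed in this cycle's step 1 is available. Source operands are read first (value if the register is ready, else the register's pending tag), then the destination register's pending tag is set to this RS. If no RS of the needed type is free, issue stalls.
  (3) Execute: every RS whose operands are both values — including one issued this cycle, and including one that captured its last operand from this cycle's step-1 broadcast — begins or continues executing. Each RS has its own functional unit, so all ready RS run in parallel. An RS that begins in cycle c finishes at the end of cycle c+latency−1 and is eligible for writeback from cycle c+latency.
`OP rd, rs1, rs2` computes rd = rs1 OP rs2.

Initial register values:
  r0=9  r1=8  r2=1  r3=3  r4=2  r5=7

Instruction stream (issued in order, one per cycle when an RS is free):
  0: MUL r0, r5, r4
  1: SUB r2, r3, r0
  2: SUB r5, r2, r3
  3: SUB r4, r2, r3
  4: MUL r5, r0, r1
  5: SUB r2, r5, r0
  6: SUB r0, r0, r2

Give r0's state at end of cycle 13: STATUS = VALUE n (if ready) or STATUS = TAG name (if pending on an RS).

c1: issue MUL r0<-Mul1 | r0:Mul1,r1:8,r2:1,r3:3,r4:2,r5:7
c2: issue SUB r2<-Add1 | r0:Mul1,r1:8,r2:Add1,r3:3,r4:2,r5:7
c3: issue SUB r5<-Add2 | r0:Mul1,r1:8,r2:Add1,r3:3,r4:2,r5:Add2
c4: issue SUB r4<-Add3 | r0:Mul1,r1:8,r2:Add1,r3:3,r4:Add3,r5:Add2
c5: CDB Mul1=14; issue MUL r5<-Mul1 | r0:14,r1:8,r2:Add1,r3:3,r4:Add3,r5:Mul1
c6: stall | r0:14,r1:8,r2:Add1,r3:3,r4:Add3,r5:Mul1
c7: stall | r0:14,r1:8,r2:Add1,r3:3,r4:Add3,r5:Mul1
c8: CDB Add1=-11; issue SUB r2<-Add1 | r0:14,r1:8,r2:Add1,r3:3,r4:Add3,r5:Mul1
c9: CDB Mul1=112; stall | r0:14,r1:8,r2:Add1,r3:3,r4:Add3,r5:112
c10: stall | r0:14,r1:8,r2:Add1,r3:3,r4:Add3,r5:112
c11: CDB Add2=-14; issue SUB r0<-Add2 | r0:Add2,r1:8,r2:Add1,r3:3,r4:Add3,r5:112
c12: CDB Add1=98 | r0:Add2,r1:8,r2:98,r3:3,r4:Add3,r5:112
c13: CDB Add3=-14 | r0:Add2,r1:8,r2:98,r3:3,r4:-14,r5:112

STATUS = TAG Add2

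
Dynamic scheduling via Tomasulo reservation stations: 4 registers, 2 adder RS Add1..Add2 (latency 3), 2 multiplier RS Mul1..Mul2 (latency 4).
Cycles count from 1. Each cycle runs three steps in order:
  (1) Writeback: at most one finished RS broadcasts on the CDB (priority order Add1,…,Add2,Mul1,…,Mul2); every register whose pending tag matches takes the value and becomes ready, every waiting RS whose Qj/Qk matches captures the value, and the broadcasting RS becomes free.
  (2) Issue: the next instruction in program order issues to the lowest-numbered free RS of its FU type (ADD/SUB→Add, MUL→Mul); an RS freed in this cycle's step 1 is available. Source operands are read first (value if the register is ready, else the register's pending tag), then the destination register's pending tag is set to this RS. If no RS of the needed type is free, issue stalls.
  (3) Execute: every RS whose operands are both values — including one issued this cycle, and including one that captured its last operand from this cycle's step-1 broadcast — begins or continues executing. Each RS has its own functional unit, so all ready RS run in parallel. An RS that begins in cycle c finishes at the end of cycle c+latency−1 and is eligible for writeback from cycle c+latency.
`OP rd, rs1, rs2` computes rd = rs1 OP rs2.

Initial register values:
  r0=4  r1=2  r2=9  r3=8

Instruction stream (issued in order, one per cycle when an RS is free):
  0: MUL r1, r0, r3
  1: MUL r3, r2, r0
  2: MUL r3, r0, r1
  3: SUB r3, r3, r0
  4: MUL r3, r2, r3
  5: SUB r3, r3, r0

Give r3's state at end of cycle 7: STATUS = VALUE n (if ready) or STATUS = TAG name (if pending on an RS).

STATUS = TAG Mul2

c1: issue MUL r1<-Mul1 | r0:4,r1:Mul1,r2:9,r3:8
c2: issue MUL r3<-Mul2 | r0:4,r1:Mul1,r2:9,r3:Mul2
c3: stall | r0:4,r1:Mul1,r2:9,r3:Mul2
c4: stall | r0:4,r1:Mul1,r2:9,r3:Mul2
c5: CDB Mul1=32; issue MUL r3<-Mul1 | r0:4,r1:32,r2:9,r3:Mul1
c6: CDB Mul2=36; issue SUB r3<-Add1 | r0:4,r1:32,r2:9,r3:Add1
c7: issue MUL r3<-Mul2 | r0:4,r1:32,r2:9,r3:Mul2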